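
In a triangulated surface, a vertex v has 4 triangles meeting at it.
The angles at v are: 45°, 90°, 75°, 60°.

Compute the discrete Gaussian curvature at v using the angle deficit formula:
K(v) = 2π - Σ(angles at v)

Sum of angles = 270°. K = 360° - 270° = 90°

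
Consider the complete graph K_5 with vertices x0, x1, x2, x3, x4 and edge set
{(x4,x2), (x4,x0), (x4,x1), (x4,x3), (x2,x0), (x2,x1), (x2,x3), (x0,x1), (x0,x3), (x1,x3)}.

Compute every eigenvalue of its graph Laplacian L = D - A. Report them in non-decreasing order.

For the complete graph K_n, L = nI − J (J = all-ones matrix). J has eigenvalues n (once, eigenvector 𝟙) and 0 (multiplicity n−1), so L has eigenvalues 0 (once) and n (multiplicity n−1). Here n = 5: eigenvalue 0 once and 5 with multiplicity 4.
Laplacian eigenvalues (increasing order): [0.0, 5.0, 5.0, 5.0, 5.0]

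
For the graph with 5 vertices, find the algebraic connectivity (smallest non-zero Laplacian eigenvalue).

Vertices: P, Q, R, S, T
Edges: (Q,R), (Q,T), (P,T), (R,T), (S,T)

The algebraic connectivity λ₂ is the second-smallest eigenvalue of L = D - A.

Degrees: deg(P) = 1, deg(Q) = 2, deg(R) = 2, deg(S) = 1, deg(T) = 4.
L = D − A with rows/columns ordered (P, Q, R, S, T):
  [ 1,  0,  0,  0, -1]
  [ 0,  2, -1,  0, -1]
  [ 0, -1,  2,  0, -1]
  [ 0,  0,  0,  1, -1]
  [-1, -1, -1, -1,  4]
Characteristic polynomial: det(λI − L) = λ(λ − 1)²(λ − 3)(λ − 5).
Roots: λ = 0; (λ − 1) = 0 ⇒ λ = 1 (multiplicity 2); (λ − 3) = 0 ⇒ λ = 3; (λ − 5) = 0 ⇒ λ = 5.
(Check: the roots sum (with multiplicity) to 10, matching trace L = Σdeg = 2·5 = 10.)
Laplacian eigenvalues: [0.0, 1.0, 1.0, 3.0, 5.0]. Algebraic connectivity (smallest non-zero eigenvalue) = 1.0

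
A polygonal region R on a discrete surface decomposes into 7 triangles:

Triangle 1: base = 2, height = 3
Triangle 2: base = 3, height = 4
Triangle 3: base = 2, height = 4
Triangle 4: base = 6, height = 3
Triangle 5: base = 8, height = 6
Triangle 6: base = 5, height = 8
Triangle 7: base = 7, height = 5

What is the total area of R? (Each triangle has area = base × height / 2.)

(1/2)×2×3 + (1/2)×3×4 + (1/2)×2×4 + (1/2)×6×3 + (1/2)×8×6 + (1/2)×5×8 + (1/2)×7×5 = 83.5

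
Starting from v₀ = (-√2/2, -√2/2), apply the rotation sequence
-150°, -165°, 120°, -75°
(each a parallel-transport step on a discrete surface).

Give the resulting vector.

Total rotation: (-150°) + (-165°) + 120° + (-75°) = -270° ≡ 90° (mod 360°). Final vector: (0.7071, -0.7071)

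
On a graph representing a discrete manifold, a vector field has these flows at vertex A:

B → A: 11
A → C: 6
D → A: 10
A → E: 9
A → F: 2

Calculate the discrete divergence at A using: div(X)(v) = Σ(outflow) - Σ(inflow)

Divergence = sum of outgoing flows = (-11) + 6 + (-10) + 9 + 2 = -4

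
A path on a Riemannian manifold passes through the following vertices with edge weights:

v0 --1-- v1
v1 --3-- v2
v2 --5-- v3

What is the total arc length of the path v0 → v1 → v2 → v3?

Arc length = 1 + 3 + 5 = 9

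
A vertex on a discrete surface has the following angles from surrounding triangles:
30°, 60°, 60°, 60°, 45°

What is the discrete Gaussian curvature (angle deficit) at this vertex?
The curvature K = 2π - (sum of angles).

Sum of angles = 255°. K = 360° - 255° = 105°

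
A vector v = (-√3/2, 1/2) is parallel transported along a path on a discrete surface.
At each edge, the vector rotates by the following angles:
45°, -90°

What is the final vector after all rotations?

Total rotation: 45° + (-90°) = -45°. Final vector: (-0.2588, 0.9659)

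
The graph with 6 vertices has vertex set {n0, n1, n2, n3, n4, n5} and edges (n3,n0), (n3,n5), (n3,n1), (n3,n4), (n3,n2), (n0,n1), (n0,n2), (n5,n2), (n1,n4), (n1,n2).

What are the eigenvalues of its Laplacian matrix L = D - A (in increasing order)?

Degrees: deg(n0) = 3, deg(n1) = 4, deg(n2) = 4, deg(n3) = 5, deg(n4) = 2, deg(n5) = 2.
L = D − A with rows/columns ordered (n0, n1, n2, n3, n4, n5):
  [ 3, -1, -1, -1,  0,  0]
  [-1,  4, -1, -1, -1,  0]
  [-1, -1,  4, -1,  0, -1]
  [-1, -1, -1,  5, -1, -1]
  [ 0, -1,  0, -1,  2,  0]
  [ 0,  0, -1, -1,  0,  2]
Characteristic polynomial: det(λI − L) = λ(λ² − 7λ + 9)(λ² − 7λ + 11)(λ − 6).
Roots: λ = 0; (λ² − 7λ + 9) = 0 ⇒ λ = (7 ± √13)/2 ≈ 1.6972, 5.3028; (λ² − 7λ + 11) = 0 ⇒ λ = (7 ± √5)/2 ≈ 2.382, 4.618; (λ − 6) = 0 ⇒ λ = 6.
(Check: the roots sum (with multiplicity) to 20, matching trace L = Σdeg = 2·10 = 20.)
Laplacian eigenvalues (increasing order): [0.0, 1.6972, 2.382, 4.618, 5.3028, 6.0]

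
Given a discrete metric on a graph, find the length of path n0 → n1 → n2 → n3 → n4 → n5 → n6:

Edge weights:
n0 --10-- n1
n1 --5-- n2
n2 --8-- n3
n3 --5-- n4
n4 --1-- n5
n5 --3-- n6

Arc length = 10 + 5 + 8 + 5 + 1 + 3 = 32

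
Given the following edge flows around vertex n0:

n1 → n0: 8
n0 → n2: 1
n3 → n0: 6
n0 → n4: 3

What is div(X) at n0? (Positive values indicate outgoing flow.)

Divergence = sum of outgoing flows = (-8) + 1 + (-6) + 3 = -10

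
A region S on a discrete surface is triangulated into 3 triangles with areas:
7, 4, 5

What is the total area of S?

7 + 4 + 5 = 16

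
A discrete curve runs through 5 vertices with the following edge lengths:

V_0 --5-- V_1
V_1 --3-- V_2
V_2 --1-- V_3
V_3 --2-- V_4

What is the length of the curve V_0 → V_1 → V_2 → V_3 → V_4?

Arc length = 5 + 3 + 1 + 2 = 11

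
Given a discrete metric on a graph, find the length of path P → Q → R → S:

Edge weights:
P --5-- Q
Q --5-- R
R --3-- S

Arc length = 5 + 5 + 3 = 13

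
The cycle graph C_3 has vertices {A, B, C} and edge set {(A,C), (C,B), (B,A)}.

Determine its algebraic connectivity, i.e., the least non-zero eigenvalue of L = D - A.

The cycle graph C_n has Laplacian eigenvalues λ_k = 2 − 2cos(2πk/n), k = 0, 1, …, n−1. Here n = 3:
k=0: 2 − 2cos(0) = 0.0; k=1: 2 − 2cos(2π/3) = 3.0; k=2: 2 − 2cos(4π/3) = 3.0.
Laplacian eigenvalues: [0.0, 3.0, 3.0]. Algebraic connectivity (smallest non-zero eigenvalue) = 3.0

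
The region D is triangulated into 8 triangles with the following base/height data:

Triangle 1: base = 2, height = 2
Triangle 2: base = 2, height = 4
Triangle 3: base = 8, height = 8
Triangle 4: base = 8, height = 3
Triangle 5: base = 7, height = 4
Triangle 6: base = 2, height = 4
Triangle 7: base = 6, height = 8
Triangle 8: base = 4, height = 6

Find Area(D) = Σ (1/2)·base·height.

(1/2)×2×2 + (1/2)×2×4 + (1/2)×8×8 + (1/2)×8×3 + (1/2)×7×4 + (1/2)×2×4 + (1/2)×6×8 + (1/2)×4×6 = 104.0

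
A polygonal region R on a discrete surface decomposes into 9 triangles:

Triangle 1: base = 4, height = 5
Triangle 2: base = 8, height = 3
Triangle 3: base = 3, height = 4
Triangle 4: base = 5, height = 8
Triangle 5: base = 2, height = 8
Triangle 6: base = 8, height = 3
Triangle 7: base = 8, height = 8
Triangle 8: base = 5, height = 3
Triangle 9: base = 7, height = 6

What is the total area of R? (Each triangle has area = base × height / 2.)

(1/2)×4×5 + (1/2)×8×3 + (1/2)×3×4 + (1/2)×5×8 + (1/2)×2×8 + (1/2)×8×3 + (1/2)×8×8 + (1/2)×5×3 + (1/2)×7×6 = 128.5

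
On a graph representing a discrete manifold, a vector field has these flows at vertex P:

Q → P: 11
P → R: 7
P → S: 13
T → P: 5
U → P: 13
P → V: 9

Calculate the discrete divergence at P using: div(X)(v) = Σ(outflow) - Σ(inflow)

Divergence = sum of outgoing flows = (-11) + 7 + 13 + (-5) + (-13) + 9 = 0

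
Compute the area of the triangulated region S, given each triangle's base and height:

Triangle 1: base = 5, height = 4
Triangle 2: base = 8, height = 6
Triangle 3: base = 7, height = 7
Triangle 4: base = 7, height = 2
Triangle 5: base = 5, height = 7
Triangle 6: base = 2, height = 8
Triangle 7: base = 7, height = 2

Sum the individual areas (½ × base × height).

(1/2)×5×4 + (1/2)×8×6 + (1/2)×7×7 + (1/2)×7×2 + (1/2)×5×7 + (1/2)×2×8 + (1/2)×7×2 = 98.0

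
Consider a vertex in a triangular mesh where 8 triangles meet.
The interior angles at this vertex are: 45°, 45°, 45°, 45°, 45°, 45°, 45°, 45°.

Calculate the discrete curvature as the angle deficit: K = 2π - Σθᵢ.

Sum of angles = 360°. K = 360° - 360° = 0° = 0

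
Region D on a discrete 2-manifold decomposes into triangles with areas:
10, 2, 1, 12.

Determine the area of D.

10 + 2 + 1 + 12 = 25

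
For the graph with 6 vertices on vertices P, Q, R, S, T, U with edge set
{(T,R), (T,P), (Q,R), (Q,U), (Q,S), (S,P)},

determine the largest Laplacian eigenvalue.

Degrees: deg(P) = 2, deg(Q) = 3, deg(R) = 2, deg(S) = 2, deg(T) = 2, deg(U) = 1.
L = D − A with rows/columns ordered (P, Q, R, S, T, U):
  [ 2,  0,  0, -1, -1,  0]
  [ 0,  3, -1, -1,  0, -1]
  [ 0, -1,  2,  0, -1,  0]
  [-1, -1,  0,  2,  0,  0]
  [-1,  0, -1,  0,  2,  0]
  [ 0, -1,  0,  0,  0,  1]
Characteristic polynomial: det(λI − L) = λ(λ² − 5λ + 3)(λ² − 5λ + 5)(λ − 2).
Roots: λ = 0; (λ² − 5λ + 3) = 0 ⇒ λ = (5 ± √13)/2 ≈ 0.6972, 4.3028; (λ² − 5λ + 5) = 0 ⇒ λ = (5 ± √5)/2 ≈ 1.382, 3.618; (λ − 2) = 0 ⇒ λ = 2.
(Check: the roots sum (with multiplicity) to 12, matching trace L = Σdeg = 2·6 = 12.)
Laplacian eigenvalues: [0.0, 0.6972, 1.382, 2.0, 3.618, 4.3028]. Largest eigenvalue (spectral radius) = 4.3028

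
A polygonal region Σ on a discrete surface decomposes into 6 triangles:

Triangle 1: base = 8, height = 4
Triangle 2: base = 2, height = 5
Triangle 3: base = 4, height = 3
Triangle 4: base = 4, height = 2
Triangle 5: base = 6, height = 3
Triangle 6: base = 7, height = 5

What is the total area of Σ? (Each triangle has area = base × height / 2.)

(1/2)×8×4 + (1/2)×2×5 + (1/2)×4×3 + (1/2)×4×2 + (1/2)×6×3 + (1/2)×7×5 = 57.5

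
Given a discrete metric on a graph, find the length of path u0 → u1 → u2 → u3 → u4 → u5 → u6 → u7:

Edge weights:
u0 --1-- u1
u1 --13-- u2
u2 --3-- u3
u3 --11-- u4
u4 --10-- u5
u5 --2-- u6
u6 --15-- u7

Arc length = 1 + 13 + 3 + 11 + 10 + 2 + 15 = 55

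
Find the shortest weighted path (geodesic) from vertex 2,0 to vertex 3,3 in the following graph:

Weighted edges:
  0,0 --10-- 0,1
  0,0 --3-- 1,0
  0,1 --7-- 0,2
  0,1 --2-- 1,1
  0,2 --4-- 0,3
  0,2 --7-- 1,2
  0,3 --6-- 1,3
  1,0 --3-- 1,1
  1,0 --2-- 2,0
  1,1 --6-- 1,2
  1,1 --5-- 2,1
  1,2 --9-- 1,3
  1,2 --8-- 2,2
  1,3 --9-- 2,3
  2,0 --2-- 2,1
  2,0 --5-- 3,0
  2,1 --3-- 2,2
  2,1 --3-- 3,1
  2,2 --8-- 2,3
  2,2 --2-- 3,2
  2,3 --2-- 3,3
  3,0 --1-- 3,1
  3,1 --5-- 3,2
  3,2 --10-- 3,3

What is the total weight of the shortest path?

Shortest path: 2,0 → 2,1 → 2,2 → 2,3 → 3,3, total weight = 15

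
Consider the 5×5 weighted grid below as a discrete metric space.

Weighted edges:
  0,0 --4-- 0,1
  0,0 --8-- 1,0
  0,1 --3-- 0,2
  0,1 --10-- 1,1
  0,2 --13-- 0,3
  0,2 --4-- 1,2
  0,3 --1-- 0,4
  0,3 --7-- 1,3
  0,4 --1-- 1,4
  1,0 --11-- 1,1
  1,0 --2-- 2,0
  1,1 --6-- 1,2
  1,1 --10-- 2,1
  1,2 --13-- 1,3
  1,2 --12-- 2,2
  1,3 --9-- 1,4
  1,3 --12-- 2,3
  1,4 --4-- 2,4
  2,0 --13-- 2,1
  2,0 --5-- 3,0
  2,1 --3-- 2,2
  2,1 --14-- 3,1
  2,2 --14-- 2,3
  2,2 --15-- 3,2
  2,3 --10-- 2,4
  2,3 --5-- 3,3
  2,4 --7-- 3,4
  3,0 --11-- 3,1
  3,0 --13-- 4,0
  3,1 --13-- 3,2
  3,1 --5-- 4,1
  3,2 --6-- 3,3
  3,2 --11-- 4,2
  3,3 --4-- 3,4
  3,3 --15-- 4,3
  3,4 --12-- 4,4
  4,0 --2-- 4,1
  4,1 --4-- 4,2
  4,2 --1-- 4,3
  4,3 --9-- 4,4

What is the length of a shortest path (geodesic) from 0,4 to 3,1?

Shortest path: 0,4 → 1,4 → 2,4 → 3,4 → 3,3 → 3,2 → 3,1, total weight = 35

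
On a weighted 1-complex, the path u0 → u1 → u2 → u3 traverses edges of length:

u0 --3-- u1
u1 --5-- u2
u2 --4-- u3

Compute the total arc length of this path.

Arc length = 3 + 5 + 4 = 12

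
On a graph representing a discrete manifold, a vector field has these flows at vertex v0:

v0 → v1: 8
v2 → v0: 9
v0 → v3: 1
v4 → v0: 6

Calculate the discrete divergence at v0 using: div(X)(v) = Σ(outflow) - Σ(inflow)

Divergence = sum of outgoing flows = 8 + (-9) + 1 + (-6) = -6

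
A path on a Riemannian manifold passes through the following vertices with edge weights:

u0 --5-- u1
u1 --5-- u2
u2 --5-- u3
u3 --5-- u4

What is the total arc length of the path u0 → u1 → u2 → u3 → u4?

Arc length = 5 + 5 + 5 + 5 = 20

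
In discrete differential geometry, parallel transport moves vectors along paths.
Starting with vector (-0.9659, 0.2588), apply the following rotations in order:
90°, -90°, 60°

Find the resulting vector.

Total rotation: 90° + (-90°) + 60° = 60°. Final vector: (-0.7071, -0.7071)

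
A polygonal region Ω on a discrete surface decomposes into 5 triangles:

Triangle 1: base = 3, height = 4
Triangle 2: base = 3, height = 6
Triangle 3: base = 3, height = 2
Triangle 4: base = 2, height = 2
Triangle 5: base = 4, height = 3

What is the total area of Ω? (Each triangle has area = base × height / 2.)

(1/2)×3×4 + (1/2)×3×6 + (1/2)×3×2 + (1/2)×2×2 + (1/2)×4×3 = 26.0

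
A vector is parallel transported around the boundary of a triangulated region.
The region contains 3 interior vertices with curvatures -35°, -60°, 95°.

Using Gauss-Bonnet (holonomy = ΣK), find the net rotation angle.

Holonomy = total enclosed curvature = (-35°) + (-60°) + 95° = 0°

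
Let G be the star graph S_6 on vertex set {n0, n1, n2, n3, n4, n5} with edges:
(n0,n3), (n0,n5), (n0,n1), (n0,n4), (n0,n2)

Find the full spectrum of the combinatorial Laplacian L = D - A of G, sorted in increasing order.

The star S_6 is the complete bipartite graph K_{1,5} (one hub of degree 5, 5 leaves of degree 1). The Laplacian spectrum of K_{p,q} is 0, p (multiplicity q−1), q (multiplicity p−1), p+q. With p = 1, q = 5: 0 once, 1 with multiplicity 4, and 6 once. (Check: trace L = sum of degrees = 10 = 4·1 + 6.)
Laplacian eigenvalues (increasing order): [0.0, 1.0, 1.0, 1.0, 1.0, 6.0]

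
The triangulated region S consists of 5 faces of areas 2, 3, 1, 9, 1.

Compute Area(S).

2 + 3 + 1 + 9 + 1 = 16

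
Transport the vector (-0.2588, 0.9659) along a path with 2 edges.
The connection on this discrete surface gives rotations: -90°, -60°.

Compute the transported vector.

Total rotation: (-90°) + (-60°) = -150°. Final vector: (0.7071, -0.7071)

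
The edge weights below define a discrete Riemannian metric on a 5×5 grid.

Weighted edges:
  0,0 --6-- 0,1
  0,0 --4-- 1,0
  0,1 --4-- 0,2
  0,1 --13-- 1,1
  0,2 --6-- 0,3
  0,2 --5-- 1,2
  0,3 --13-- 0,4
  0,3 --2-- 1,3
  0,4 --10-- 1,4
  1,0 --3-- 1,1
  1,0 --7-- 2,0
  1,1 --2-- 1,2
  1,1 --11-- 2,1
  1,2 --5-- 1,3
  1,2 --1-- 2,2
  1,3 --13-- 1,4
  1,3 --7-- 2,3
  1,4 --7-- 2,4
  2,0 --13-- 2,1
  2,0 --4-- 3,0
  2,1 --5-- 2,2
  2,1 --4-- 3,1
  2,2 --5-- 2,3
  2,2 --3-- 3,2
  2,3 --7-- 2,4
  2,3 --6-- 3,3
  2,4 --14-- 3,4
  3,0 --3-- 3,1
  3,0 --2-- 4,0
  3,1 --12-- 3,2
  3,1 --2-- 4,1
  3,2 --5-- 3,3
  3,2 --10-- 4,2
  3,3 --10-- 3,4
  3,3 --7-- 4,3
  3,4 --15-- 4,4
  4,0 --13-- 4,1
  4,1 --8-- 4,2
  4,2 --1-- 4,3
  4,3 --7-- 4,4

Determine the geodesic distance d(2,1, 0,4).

Shortest path: 2,1 → 2,2 → 1,2 → 1,3 → 0,3 → 0,4, total weight = 26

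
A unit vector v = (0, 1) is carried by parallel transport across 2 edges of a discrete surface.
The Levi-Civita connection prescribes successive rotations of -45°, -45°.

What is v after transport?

Total rotation: (-45°) + (-45°) = -90°. Final vector: (1, 0)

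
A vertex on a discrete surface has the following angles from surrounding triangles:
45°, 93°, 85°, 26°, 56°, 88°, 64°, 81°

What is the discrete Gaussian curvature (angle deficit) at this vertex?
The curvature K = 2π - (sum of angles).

Sum of angles = 538°. K = 360° - 538° = -178° = -89π/90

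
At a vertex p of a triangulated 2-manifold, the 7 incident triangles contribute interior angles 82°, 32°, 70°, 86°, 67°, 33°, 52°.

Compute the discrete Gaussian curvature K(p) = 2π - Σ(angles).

Sum of angles = 422°. K = 360° - 422° = -62° = -31π/90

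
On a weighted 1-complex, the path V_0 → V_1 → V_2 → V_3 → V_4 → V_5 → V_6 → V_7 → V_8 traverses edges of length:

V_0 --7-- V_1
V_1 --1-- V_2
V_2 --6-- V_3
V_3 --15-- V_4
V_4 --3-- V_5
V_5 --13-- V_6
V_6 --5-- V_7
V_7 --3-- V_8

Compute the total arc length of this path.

Arc length = 7 + 1 + 6 + 15 + 3 + 13 + 5 + 3 = 53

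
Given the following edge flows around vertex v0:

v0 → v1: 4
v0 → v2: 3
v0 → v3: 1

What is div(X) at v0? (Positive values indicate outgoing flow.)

Divergence = sum of outgoing flows = 4 + 3 + 1 = 8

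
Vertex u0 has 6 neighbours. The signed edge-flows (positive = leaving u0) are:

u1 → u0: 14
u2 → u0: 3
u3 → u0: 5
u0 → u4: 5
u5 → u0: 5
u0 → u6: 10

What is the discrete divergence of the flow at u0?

Divergence = sum of outgoing flows = (-14) + (-3) + (-5) + 5 + (-5) + 10 = -12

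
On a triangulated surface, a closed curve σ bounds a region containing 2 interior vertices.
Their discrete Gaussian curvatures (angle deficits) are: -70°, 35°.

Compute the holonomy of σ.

Holonomy = total enclosed curvature = (-70°) + 35° = -35°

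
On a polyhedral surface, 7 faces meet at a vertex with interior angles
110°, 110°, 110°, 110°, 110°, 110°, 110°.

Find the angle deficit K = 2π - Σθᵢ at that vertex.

Sum of angles = 770°. K = 360° - 770° = -410° = -41π/18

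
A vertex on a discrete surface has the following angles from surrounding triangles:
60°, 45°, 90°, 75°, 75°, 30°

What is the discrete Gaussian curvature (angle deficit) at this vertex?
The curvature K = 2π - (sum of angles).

Sum of angles = 375°. K = 360° - 375° = -15°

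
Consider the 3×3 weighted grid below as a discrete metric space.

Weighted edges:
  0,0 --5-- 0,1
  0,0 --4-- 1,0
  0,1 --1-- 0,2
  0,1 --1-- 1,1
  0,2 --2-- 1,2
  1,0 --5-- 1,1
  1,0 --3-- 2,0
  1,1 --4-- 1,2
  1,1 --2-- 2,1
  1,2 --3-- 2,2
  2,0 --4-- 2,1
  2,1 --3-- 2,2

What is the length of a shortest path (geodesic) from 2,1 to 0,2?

Shortest path: 2,1 → 1,1 → 0,1 → 0,2, total weight = 4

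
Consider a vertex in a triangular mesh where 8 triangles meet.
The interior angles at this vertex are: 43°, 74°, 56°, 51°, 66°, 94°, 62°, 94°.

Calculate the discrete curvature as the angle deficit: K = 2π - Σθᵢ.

Sum of angles = 540°. K = 360° - 540° = -180° = -π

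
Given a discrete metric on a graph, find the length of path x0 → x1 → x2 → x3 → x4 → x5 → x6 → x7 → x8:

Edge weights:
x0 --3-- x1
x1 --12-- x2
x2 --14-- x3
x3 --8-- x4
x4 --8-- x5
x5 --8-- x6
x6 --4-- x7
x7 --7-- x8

Arc length = 3 + 12 + 14 + 8 + 8 + 8 + 4 + 7 = 64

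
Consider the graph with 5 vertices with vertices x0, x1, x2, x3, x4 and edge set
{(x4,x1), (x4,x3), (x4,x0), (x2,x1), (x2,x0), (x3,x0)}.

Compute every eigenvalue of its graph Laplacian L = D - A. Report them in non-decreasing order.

Degrees: deg(x0) = 3, deg(x1) = 2, deg(x2) = 2, deg(x3) = 2, deg(x4) = 3.
L = D − A with rows/columns ordered (x0, x1, x2, x3, x4):
  [ 3,  0, -1, -1, -1]
  [ 0,  2, -1,  0, -1]
  [-1, -1,  2,  0,  0]
  [-1,  0,  0,  2, -1]
  [-1, -1,  0, -1,  3]
Characteristic polynomial: det(λI − L) = λ(λ² − 5λ + 5)(λ² − 7λ + 11).
Roots: λ = 0; (λ² − 5λ + 5) = 0 ⇒ λ = (5 ± √5)/2 ≈ 1.382, 3.618; (λ² − 7λ + 11) = 0 ⇒ λ = (7 ± √5)/2 ≈ 2.382, 4.618.
(Check: the roots sum (with multiplicity) to 12, matching trace L = Σdeg = 2·6 = 12.)
Laplacian eigenvalues (increasing order): [0.0, 1.382, 2.382, 3.618, 4.618]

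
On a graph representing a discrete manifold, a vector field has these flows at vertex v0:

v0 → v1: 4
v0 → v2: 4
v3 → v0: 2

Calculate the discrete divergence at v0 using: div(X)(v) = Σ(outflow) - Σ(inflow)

Divergence = sum of outgoing flows = 4 + 4 + (-2) = 6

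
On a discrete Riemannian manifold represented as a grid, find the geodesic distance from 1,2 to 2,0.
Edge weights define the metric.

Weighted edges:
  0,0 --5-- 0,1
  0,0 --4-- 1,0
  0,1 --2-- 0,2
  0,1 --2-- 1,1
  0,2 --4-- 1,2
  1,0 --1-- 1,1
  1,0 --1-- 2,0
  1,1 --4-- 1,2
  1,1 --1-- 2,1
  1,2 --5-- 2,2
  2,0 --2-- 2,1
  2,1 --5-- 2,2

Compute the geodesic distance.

Shortest path: 1,2 → 1,1 → 1,0 → 2,0, total weight = 6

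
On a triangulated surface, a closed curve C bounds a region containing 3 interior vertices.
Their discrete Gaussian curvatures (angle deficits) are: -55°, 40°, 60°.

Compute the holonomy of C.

Holonomy = total enclosed curvature = (-55°) + 40° + 60° = 45°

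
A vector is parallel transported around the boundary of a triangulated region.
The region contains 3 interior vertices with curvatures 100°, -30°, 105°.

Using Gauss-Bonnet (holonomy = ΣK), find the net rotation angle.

Holonomy = total enclosed curvature = 100° + (-30°) + 105° = 175°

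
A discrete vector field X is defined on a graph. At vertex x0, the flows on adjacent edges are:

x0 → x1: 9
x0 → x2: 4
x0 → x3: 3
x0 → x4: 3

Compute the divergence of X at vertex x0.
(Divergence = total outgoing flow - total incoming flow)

Divergence = sum of outgoing flows = 9 + 4 + 3 + 3 = 19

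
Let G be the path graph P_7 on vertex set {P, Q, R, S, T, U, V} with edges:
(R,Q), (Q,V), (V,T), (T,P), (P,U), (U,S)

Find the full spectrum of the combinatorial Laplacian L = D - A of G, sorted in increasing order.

The path graph P_n has Laplacian eigenvalues λ_k = 2 − 2cos(kπ/n), k = 0, 1, …, n−1. Here n = 7:
k=0: 2 − 2cos(0) = 0.0; k=1: 2 − 2cos(π/7) = 0.1981; k=2: 2 − 2cos(2π/7) = 0.753; k=3: 2 − 2cos(3π/7) = 1.555; k=4: 2 − 2cos(4π/7) = 2.445; k=5: 2 − 2cos(5π/7) = 3.247; k=6: 2 − 2cos(6π/7) = 3.8019.
Laplacian eigenvalues (increasing order): [0.0, 0.1981, 0.753, 1.555, 2.445, 3.247, 3.8019]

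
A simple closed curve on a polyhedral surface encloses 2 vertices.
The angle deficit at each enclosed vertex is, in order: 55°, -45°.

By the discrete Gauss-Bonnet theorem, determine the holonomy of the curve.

Holonomy = total enclosed curvature = 55° + (-45°) = 10°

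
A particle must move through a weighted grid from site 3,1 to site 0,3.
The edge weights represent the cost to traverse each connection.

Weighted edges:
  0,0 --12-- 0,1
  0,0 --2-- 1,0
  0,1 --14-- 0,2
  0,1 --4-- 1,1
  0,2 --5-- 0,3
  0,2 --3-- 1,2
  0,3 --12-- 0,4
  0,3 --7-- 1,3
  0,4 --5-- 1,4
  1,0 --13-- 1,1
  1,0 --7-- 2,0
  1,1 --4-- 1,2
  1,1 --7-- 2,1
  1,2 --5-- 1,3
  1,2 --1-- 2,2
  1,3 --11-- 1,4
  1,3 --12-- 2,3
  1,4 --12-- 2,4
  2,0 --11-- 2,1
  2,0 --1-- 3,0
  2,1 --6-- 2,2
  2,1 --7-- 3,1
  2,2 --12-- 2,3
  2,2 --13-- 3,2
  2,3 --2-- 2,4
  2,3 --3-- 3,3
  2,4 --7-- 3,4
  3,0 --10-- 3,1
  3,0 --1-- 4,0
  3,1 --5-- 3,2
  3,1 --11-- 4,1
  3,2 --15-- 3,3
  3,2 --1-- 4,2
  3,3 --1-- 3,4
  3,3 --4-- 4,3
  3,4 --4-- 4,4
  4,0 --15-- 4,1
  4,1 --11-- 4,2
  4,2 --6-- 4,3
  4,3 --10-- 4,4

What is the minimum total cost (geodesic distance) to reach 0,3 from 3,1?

Shortest path: 3,1 → 2,1 → 2,2 → 1,2 → 0,2 → 0,3, total weight = 22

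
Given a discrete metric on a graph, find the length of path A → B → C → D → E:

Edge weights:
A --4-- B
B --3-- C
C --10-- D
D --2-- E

Arc length = 4 + 3 + 10 + 2 = 19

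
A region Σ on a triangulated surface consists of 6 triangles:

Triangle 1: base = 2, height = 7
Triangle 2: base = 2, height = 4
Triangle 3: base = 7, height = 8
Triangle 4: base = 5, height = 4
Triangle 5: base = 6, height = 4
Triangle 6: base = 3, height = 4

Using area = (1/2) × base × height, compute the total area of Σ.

(1/2)×2×7 + (1/2)×2×4 + (1/2)×7×8 + (1/2)×5×4 + (1/2)×6×4 + (1/2)×3×4 = 67.0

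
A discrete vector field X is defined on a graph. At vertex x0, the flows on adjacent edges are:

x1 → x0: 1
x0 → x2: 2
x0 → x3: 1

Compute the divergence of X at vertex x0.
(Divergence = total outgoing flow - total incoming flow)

Divergence = sum of outgoing flows = (-1) + 2 + 1 = 2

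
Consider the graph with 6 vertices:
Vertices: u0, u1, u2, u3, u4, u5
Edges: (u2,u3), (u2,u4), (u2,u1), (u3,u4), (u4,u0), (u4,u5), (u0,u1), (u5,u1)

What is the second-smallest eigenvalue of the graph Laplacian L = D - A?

Degrees: deg(u0) = 2, deg(u1) = 3, deg(u2) = 3, deg(u3) = 2, deg(u4) = 4, deg(u5) = 2.
L = D − A with rows/columns ordered (u0, u1, u2, u3, u4, u5):
  [ 2, -1,  0,  0, -1,  0]
  [-1,  3, -1,  0,  0, -1]
  [ 0, -1,  3, -1, -1,  0]
  [ 0,  0, -1,  2, -1,  0]
  [-1,  0, -1, -1,  4, -1]
  [ 0, -1,  0,  0, -1,  2]
Characteristic polynomial: det(λI − L) = λ(λ² − 7λ + 8)(λ − 2)(λ − 3)(λ − 4).
Roots: λ = 0; (λ² − 7λ + 8) = 0 ⇒ λ = (7 ± √17)/2 ≈ 1.4384, 5.5616; (λ − 2) = 0 ⇒ λ = 2; (λ − 3) = 0 ⇒ λ = 3; (λ − 4) = 0 ⇒ λ = 4.
(Check: the roots sum (with multiplicity) to 16, matching trace L = Σdeg = 2·8 = 16.)
Laplacian eigenvalues: [0.0, 1.4384, 2.0, 3.0, 4.0, 5.5616]. Algebraic connectivity (smallest non-zero eigenvalue) = 1.4384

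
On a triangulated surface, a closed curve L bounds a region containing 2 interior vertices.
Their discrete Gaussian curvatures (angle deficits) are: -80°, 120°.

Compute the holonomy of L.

Holonomy = total enclosed curvature = (-80°) + 120° = 40°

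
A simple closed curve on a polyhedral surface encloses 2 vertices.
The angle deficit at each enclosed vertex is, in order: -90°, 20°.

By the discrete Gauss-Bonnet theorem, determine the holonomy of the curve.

Holonomy = total enclosed curvature = (-90°) + 20° = -70°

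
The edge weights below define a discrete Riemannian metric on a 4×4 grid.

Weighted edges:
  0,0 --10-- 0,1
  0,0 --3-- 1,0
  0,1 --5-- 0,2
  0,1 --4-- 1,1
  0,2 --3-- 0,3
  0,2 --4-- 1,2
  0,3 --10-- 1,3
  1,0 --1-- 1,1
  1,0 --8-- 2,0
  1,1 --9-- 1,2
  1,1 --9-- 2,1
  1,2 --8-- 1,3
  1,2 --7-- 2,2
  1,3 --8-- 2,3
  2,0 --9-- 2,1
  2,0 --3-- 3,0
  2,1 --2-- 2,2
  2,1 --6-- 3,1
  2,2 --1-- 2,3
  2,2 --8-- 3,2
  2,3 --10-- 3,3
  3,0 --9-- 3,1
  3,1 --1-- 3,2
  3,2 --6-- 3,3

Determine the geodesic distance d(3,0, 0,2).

Shortest path: 3,0 → 2,0 → 1,0 → 1,1 → 0,1 → 0,2, total weight = 21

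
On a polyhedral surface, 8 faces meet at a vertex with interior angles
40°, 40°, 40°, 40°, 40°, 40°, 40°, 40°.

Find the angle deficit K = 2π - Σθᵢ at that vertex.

Sum of angles = 320°. K = 360° - 320° = 40°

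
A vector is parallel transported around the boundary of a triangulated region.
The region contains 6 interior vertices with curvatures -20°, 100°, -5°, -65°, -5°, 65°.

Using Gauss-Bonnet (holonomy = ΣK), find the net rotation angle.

Holonomy = total enclosed curvature = (-20°) + 100° + (-5°) + (-65°) + (-5°) + 65° = 70°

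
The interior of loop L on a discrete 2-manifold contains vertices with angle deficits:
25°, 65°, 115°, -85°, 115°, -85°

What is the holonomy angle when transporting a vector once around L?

Holonomy = total enclosed curvature = 25° + 65° + 115° + (-85°) + 115° + (-85°) = 150°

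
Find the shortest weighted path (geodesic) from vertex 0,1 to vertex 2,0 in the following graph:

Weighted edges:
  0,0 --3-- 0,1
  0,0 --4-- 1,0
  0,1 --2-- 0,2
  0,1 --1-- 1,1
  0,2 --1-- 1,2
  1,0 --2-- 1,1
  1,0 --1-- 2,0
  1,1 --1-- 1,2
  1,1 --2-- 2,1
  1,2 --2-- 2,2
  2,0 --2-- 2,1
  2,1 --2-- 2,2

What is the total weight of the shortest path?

Shortest path: 0,1 → 1,1 → 1,0 → 2,0, total weight = 4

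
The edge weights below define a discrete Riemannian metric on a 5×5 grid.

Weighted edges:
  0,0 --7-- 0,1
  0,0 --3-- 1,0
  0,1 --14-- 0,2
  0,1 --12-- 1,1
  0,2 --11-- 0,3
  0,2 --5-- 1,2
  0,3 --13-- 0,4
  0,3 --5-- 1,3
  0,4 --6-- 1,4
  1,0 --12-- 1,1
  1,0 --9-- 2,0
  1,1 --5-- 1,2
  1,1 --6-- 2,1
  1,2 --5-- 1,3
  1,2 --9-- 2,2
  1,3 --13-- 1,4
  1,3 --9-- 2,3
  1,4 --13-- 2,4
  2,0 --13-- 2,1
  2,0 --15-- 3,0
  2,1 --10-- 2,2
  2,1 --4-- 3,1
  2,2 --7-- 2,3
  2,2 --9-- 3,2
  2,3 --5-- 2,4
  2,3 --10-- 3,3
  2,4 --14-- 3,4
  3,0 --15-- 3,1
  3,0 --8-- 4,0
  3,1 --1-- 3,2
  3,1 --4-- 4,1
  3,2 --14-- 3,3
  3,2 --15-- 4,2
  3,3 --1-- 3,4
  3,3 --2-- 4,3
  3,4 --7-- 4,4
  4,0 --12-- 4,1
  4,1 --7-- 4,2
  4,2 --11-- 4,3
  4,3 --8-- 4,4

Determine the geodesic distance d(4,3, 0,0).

Shortest path: 4,3 → 3,3 → 3,2 → 3,1 → 2,1 → 1,1 → 1,0 → 0,0, total weight = 42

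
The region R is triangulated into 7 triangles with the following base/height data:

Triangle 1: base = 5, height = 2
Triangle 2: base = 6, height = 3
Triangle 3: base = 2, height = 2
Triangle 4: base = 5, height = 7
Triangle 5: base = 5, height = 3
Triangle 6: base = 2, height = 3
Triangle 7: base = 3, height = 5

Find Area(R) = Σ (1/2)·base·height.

(1/2)×5×2 + (1/2)×6×3 + (1/2)×2×2 + (1/2)×5×7 + (1/2)×5×3 + (1/2)×2×3 + (1/2)×3×5 = 51.5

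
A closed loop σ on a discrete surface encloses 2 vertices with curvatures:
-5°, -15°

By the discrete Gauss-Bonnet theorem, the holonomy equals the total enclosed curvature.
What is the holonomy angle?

Holonomy = total enclosed curvature = (-5°) + (-15°) = -20°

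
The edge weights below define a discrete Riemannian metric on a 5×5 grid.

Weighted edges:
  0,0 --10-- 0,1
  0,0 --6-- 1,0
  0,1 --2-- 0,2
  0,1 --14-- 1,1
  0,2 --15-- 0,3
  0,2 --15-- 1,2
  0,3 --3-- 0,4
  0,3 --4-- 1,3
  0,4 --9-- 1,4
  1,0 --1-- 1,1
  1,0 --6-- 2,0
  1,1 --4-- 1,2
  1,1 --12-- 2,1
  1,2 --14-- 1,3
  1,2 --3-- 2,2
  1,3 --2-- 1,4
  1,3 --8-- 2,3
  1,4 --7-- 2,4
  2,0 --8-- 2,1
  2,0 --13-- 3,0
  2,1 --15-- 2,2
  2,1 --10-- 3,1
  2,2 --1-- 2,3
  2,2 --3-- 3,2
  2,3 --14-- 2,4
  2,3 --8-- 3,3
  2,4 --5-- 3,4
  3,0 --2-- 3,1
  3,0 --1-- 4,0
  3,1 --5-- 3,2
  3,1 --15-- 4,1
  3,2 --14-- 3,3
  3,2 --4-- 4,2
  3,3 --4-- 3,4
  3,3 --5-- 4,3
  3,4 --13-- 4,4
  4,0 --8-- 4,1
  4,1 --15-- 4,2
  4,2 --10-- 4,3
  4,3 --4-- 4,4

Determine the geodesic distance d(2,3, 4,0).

Shortest path: 2,3 → 2,2 → 3,2 → 3,1 → 3,0 → 4,0, total weight = 12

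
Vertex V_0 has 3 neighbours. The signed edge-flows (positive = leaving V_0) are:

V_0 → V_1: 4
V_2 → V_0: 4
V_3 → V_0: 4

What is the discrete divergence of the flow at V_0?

Divergence = sum of outgoing flows = 4 + (-4) + (-4) = -4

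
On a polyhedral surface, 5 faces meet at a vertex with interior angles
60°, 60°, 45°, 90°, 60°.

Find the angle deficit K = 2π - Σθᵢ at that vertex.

Sum of angles = 315°. K = 360° - 315° = 45°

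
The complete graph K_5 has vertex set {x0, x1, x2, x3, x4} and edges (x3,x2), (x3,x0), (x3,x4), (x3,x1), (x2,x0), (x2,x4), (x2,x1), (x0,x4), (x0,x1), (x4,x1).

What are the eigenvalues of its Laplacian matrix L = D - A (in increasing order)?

For the complete graph K_n, L = nI − J (J = all-ones matrix). J has eigenvalues n (once, eigenvector 𝟙) and 0 (multiplicity n−1), so L has eigenvalues 0 (once) and n (multiplicity n−1). Here n = 5: eigenvalue 0 once and 5 with multiplicity 4.
Laplacian eigenvalues (increasing order): [0.0, 5.0, 5.0, 5.0, 5.0]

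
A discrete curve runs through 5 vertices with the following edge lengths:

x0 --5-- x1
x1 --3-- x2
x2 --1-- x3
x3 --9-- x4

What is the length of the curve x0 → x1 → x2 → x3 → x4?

Arc length = 5 + 3 + 1 + 9 = 18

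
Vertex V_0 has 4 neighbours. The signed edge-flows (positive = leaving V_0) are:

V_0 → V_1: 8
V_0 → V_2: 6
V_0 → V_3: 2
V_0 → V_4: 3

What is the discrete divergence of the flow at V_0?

Divergence = sum of outgoing flows = 8 + 6 + 2 + 3 = 19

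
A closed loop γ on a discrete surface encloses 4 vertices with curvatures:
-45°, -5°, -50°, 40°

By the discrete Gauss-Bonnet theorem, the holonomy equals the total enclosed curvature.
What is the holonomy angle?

Holonomy = total enclosed curvature = (-45°) + (-5°) + (-50°) + 40° = -60°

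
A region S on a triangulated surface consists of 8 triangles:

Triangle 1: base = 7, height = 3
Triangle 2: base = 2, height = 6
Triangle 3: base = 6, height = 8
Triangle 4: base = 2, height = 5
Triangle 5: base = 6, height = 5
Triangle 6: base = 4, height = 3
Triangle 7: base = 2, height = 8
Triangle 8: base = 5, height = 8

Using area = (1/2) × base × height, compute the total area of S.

(1/2)×7×3 + (1/2)×2×6 + (1/2)×6×8 + (1/2)×2×5 + (1/2)×6×5 + (1/2)×4×3 + (1/2)×2×8 + (1/2)×5×8 = 94.5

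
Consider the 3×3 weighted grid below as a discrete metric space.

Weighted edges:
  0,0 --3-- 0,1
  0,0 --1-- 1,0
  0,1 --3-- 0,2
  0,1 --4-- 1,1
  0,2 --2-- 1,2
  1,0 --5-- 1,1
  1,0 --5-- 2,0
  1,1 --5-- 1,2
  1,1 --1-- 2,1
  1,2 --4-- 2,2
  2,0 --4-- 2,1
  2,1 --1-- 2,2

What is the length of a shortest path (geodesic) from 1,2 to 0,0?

Shortest path: 1,2 → 0,2 → 0,1 → 0,0, total weight = 8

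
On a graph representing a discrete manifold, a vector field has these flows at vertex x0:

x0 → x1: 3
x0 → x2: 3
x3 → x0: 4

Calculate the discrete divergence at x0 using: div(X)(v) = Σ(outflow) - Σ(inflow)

Divergence = sum of outgoing flows = 3 + 3 + (-4) = 2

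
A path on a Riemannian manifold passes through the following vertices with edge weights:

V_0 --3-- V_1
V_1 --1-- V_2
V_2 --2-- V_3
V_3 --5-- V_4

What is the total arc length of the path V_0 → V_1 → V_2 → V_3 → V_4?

Arc length = 3 + 1 + 2 + 5 = 11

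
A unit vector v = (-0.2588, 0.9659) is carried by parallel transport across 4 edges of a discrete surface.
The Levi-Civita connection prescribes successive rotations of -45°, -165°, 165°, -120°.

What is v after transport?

Total rotation: (-45°) + (-165°) + 165° + (-120°) = -165°. Final vector: (0.5000, -0.8660)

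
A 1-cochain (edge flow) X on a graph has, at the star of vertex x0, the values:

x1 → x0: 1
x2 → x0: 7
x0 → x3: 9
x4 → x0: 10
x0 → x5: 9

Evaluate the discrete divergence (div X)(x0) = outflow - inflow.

Divergence = sum of outgoing flows = (-1) + (-7) + 9 + (-10) + 9 = 0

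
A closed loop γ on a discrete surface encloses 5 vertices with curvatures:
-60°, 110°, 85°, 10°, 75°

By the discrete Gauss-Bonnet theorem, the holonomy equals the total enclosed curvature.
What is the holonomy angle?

Holonomy = total enclosed curvature = (-60°) + 110° + 85° + 10° + 75° = 220°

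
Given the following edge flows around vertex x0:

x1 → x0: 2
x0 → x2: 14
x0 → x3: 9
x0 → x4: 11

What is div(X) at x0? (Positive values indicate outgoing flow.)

Divergence = sum of outgoing flows = (-2) + 14 + 9 + 11 = 32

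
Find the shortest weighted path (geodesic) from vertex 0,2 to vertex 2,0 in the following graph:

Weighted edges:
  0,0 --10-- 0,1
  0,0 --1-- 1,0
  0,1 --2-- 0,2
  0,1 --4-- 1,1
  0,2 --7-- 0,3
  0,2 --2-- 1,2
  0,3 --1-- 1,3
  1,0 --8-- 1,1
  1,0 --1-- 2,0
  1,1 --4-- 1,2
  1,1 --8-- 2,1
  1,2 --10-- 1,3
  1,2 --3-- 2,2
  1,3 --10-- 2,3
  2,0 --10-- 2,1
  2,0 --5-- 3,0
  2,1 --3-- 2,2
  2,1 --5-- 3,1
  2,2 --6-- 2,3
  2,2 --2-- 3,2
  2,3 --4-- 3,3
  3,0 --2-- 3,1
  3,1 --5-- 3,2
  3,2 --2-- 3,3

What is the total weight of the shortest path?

Shortest path: 0,2 → 0,1 → 0,0 → 1,0 → 2,0, total weight = 14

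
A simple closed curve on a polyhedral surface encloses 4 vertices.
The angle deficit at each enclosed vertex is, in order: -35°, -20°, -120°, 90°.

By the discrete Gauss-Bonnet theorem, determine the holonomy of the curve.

Holonomy = total enclosed curvature = (-35°) + (-20°) + (-120°) + 90° = -85°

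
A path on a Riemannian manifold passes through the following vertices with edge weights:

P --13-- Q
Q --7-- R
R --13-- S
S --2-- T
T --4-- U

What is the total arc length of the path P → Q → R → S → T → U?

Arc length = 13 + 7 + 13 + 2 + 4 = 39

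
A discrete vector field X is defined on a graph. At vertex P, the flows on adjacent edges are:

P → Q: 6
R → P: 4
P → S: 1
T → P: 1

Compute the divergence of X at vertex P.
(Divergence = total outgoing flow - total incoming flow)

Divergence = sum of outgoing flows = 6 + (-4) + 1 + (-1) = 2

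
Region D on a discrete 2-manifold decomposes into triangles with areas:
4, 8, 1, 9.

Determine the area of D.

4 + 8 + 1 + 9 = 22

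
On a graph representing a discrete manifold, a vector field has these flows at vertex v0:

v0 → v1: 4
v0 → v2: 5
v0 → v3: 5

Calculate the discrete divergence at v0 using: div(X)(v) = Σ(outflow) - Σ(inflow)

Divergence = sum of outgoing flows = 4 + 5 + 5 = 14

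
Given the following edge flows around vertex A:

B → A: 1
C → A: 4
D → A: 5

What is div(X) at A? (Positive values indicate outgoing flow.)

Divergence = sum of outgoing flows = (-1) + (-4) + (-5) = -10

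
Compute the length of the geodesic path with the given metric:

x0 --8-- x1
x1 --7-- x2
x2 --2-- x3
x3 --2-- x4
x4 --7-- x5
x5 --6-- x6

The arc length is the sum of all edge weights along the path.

Arc length = 8 + 7 + 2 + 2 + 7 + 6 = 32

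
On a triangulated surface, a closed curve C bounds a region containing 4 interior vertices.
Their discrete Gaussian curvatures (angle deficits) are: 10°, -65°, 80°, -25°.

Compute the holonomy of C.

Holonomy = total enclosed curvature = 10° + (-65°) + 80° + (-25°) = 0°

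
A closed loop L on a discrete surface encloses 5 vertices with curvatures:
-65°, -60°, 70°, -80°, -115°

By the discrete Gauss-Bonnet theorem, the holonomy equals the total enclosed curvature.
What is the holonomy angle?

Holonomy = total enclosed curvature = (-65°) + (-60°) + 70° + (-80°) + (-115°) = -250°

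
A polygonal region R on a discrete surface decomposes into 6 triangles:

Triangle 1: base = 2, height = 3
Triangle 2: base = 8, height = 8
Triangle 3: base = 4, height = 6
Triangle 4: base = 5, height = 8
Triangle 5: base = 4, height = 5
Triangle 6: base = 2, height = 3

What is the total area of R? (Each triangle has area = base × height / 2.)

(1/2)×2×3 + (1/2)×8×8 + (1/2)×4×6 + (1/2)×5×8 + (1/2)×4×5 + (1/2)×2×3 = 80.0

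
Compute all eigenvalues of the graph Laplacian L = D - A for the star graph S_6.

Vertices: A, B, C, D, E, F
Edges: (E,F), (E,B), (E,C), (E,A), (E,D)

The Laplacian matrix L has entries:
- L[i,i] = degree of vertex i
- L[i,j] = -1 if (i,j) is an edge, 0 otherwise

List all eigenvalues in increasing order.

The star S_6 is the complete bipartite graph K_{1,5} (one hub of degree 5, 5 leaves of degree 1). The Laplacian spectrum of K_{p,q} is 0, p (multiplicity q−1), q (multiplicity p−1), p+q. With p = 1, q = 5: 0 once, 1 with multiplicity 4, and 6 once. (Check: trace L = sum of degrees = 10 = 4·1 + 6.)
Laplacian eigenvalues (increasing order): [0.0, 1.0, 1.0, 1.0, 1.0, 6.0]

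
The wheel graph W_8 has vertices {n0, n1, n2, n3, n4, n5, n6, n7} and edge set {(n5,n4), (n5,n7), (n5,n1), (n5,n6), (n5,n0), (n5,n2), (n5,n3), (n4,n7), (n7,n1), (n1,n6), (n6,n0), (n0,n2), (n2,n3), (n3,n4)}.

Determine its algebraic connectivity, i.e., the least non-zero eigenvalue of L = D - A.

The wheel W_8 is the join K_1 ∨ C_7 (a hub joined to every vertex of a cycle of length 7). For a join G ∨ H (G on p vertices, H on q vertices) the Laplacian spectrum is 0, p+q, the eigenvalues of L(G) other than one 0 each shifted by +q, and the eigenvalues of L(H) other than one 0 each shifted by +p. With G = K_1 (p = 1, nothing left after dropping its 0) and H = C_7 (q = 7, eigenvalues 2 − 2cos(2πk/7), k = 0, …, 6; drop k = 0), the spectrum of W_8 is 0, 8, and 1 + (2 − 2cos(2πk/7)) = 3 − 2cos(2πk/7) for k = 1, …, 6:
k=1: 3 − 2cos(2π/7) = 1.753; k=2: 3 − 2cos(4π/7) = 3.445; k=3: 3 − 2cos(6π/7) = 4.8019; k=4: 3 − 2cos(8π/7) = 4.8019; k=5: 3 − 2cos(10π/7) = 3.445; k=6: 3 − 2cos(12π/7) = 1.753.
Laplacian eigenvalues: [0.0, 1.753, 1.753, 3.445, 3.445, 4.8019, 4.8019, 8.0]. Algebraic connectivity (smallest non-zero eigenvalue) = 1.753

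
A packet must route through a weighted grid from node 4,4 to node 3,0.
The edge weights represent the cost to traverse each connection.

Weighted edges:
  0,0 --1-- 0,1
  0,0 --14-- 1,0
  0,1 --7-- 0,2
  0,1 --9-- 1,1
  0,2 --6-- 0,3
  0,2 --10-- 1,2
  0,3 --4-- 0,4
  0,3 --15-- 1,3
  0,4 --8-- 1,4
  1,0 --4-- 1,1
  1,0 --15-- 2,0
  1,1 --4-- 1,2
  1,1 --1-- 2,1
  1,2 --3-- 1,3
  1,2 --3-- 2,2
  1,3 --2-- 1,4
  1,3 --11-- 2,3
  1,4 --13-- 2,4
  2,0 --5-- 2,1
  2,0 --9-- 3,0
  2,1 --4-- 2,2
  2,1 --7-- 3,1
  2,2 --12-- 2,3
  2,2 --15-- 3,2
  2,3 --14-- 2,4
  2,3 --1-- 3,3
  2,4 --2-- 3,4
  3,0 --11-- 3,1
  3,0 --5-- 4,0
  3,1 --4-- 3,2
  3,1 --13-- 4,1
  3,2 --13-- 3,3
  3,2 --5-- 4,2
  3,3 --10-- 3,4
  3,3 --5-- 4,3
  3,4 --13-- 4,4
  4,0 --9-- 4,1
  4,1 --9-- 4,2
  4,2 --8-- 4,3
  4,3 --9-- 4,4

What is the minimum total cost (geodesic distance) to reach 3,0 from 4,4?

Shortest path: 4,4 → 4,3 → 4,2 → 3,2 → 3,1 → 3,0, total weight = 37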